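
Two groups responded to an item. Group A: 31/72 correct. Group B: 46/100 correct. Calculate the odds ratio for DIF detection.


Odds_A = 31/41 = 0.7561
Odds_B = 46/54 = 0.8519
OR = Odds_A / Odds_B = 0.7561 / 0.8519
Exactly, OR = (31 * 54) / (41 * 46) = 1674 / 1886
OR = 0.8876

0.8876


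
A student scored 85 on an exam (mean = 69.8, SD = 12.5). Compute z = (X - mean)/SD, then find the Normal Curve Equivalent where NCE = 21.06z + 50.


z = (X - mean) / SD = (85 - 69.8) / 12.5
z = 15.2 / 12.5
z = 1.216
NCE = NCE = 21.06z + 50
Carry z at full precision (z = 15.2 / 12.5) into the conversion:
NCE = 21.06 * (15.2 / 12.5) + 50 = 320.112 / 12.5 + 50
NCE = 25.609 + 50
NCE = 75.609

75.609


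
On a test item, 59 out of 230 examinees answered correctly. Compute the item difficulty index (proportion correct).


Item difficulty p = number correct / total examinees
p = 59 / 230
p = 0.2565

0.2565


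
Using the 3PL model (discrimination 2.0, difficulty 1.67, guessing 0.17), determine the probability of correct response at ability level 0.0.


logit = 2.0*(0.0 - 1.67) = -3.34
P* = 1/(1 + exp(--3.34)) = 0.0342
P = 0.17 + (1 - 0.17) * 0.0342
P = 0.1984

0.1984


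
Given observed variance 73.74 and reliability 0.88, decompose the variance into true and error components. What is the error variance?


var_true = rxx * var_obs = 0.88 * 73.74 = 64.8912
var_error = var_obs - var_true
var_error = 73.74 - 64.8912
var_error = 8.8488

8.8488


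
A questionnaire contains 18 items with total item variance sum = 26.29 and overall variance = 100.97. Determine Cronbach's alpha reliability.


alpha = (k/(k-1)) * (1 - sum(si^2)/s_total^2)
= (18/17) * (1 - 26.29/100.97)
alpha = 0.7831

0.7831


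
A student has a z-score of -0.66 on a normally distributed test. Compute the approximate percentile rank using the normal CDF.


CDF(z) = 0.5 * (1 + erf(z/sqrt(2)))
erf(-0.4667) = -0.4907
CDF = 0.2546
Percentile rank = 0.2546 * 100 = 25.46

25.46


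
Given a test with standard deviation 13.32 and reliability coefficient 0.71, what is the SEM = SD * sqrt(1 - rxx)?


SEM = SD * sqrt(1 - rxx)
SEM = 13.32 * sqrt(1 - 0.71)
SEM = 13.32 * sqrt(0.29) = 13.32 * 0.538516
SEM = 7.173

7.173


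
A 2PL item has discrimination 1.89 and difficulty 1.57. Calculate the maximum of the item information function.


For 2PL, max info at theta = b = 1.57
I_max = a^2 / 4 = 1.89^2 / 4
= 3.5721 / 4
I_max = 0.893

0.893


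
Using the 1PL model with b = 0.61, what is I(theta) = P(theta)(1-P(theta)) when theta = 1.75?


P = 1/(1+exp(-(1.75-0.61))) = 0.7577
I = P*(1-P) = 0.7577 * 0.2423
I = 0.1836

0.1836


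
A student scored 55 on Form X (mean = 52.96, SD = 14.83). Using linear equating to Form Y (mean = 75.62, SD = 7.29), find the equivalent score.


slope = SD_Y / SD_X = 7.29 / 14.83 ~ 0.4916
intercept = mean_Y - slope * mean_X = 75.62 - (7.29 / 14.83) * 52.96 ~ 49.5864
Y = slope * X + intercept. To avoid rounding drift from the rounded slope/intercept, evaluate the equivalent form Y = mean_Y + SD_Y * (X - mean_X) / SD_X at full precision:
Y = 75.62 + 7.29 * (55 - 52.96) / 14.83
Y = 75.62 + 7.29 * 2.04 / 14.83
Y = 75.62 + 14.8716 / 14.83
Y = 75.62 + 1.0028
Y = 76.6228

76.6228


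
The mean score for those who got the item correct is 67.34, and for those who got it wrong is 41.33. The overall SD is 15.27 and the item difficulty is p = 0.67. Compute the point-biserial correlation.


q = 1 - p = 0.33
rpb = ((M1 - M0) / SD) * sqrt(p * q)
rpb = ((67.34 - 41.33) / 15.27) * sqrt(0.67 * 0.33)
rpb = 0.8009

0.8009


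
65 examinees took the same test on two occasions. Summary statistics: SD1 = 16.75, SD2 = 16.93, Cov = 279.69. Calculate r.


r = cov(X,Y) / (SD_X * SD_Y)
r = 279.69 / (16.75 * 16.93)
r = 279.69 / 283.5775
r = 0.9863

0.9863


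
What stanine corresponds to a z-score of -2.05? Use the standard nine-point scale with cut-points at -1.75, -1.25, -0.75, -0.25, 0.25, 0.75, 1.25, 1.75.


Stanine boundaries: [-1.75, -1.25, -0.75, -0.25, 0.25, 0.75, 1.25, 1.75]
z = -2.05
Check each boundary:
  z < -1.75
  z < -1.25
  z < -0.75
  z < -0.25
  z < 0.25
  z < 0.75
  z < 1.25
  z < 1.75
Highest qualifying boundary gives stanine = 1

1


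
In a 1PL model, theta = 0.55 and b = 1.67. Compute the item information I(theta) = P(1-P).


P = 1/(1+exp(-(0.55-1.67))) = 0.246
I = P*(1-P) = 0.246 * 0.754
I = 0.1855

0.1855


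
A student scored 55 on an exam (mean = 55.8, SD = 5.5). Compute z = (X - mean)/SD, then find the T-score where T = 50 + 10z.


z = (X - mean) / SD = (55 - 55.8) / 5.5
z = -0.8 / 5.5
z = -0.1455
T-score = T = 50 + 10z
Carry z at full precision (z = -0.8 / 5.5) into the conversion:
T-score = 50 + 10 * (-0.8 / 5.5) = 50 + -8 / 5.5
T-score = 50 + -1.4545
T-score = 48.5455

48.5455


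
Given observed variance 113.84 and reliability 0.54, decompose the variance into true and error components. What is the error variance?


var_true = rxx * var_obs = 0.54 * 113.84 = 61.4736
var_error = var_obs - var_true
var_error = 113.84 - 61.4736
var_error = 52.3664

52.3664


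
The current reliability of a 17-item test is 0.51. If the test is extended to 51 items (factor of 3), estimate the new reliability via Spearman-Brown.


r_new = (n * rxx) / (1 + (n-1) * rxx)
r_new = (3 * 0.51) / (1 + 2 * 0.51)
r_new = 1.53 / 2.02
r_new = 0.7574

0.7574


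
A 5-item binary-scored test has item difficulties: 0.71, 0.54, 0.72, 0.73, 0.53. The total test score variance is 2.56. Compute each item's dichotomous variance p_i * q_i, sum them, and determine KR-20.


For each item, compute p_i * q_i:
  Item 1: 0.71 * 0.29 = 0.2059
  Item 2: 0.54 * 0.46 = 0.2484
  Item 3: 0.72 * 0.28 = 0.2016
  Item 4: 0.73 * 0.27 = 0.1971
  Item 5: 0.53 * 0.47 = 0.2491
Sum(p_i * q_i) = 0.2059 + 0.2484 + 0.2016 + 0.1971 + 0.2491 = 1.1021
KR-20 = (k/(k-1)) * (1 - Sum(p_i*q_i) / Var_total)
= (5/4) * (1 - 1.1021/2.56)
= 1.25 * 0.5695
KR-20 = 0.7119

0.7119


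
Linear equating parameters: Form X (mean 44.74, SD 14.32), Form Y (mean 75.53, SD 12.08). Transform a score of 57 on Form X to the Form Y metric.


slope = SD_Y / SD_X = 12.08 / 14.32 ~ 0.8436
intercept = mean_Y - slope * mean_X = 75.53 - (12.08 / 14.32) * 44.74 ~ 37.7884
Y = slope * X + intercept. To avoid rounding drift from the rounded slope/intercept, evaluate the equivalent form Y = mean_Y + SD_Y * (X - mean_X) / SD_X at full precision:
Y = 75.53 + 12.08 * (57 - 44.74) / 14.32
Y = 75.53 + 12.08 * 12.26 / 14.32
Y = 75.53 + 148.1008 / 14.32
Y = 75.53 + 10.3422
Y = 85.8722

85.8722


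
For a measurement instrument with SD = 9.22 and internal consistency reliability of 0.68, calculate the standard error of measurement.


SEM = SD * sqrt(1 - rxx)
SEM = 9.22 * sqrt(1 - 0.68)
SEM = 9.22 * sqrt(0.32) = 9.22 * 0.565685
SEM = 5.2156

5.2156


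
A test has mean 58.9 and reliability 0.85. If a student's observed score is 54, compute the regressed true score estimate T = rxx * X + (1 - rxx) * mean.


T_est = rxx * X + (1 - rxx) * mean
T_est = 0.85 * 54 + 0.15 * 58.9
T_est = 45.9 + 8.835
T_est = 54.735

54.735


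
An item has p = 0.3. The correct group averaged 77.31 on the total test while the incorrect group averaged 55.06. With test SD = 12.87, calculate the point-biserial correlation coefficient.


q = 1 - p = 0.7
rpb = ((M1 - M0) / SD) * sqrt(p * q)
rpb = ((77.31 - 55.06) / 12.87) * sqrt(0.3 * 0.7)
rpb = 0.7922

0.7922


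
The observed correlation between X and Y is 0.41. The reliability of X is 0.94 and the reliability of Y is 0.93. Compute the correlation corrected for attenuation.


r_corrected = rxy / sqrt(rxx * ryy)
= 0.41 / sqrt(0.94 * 0.93)
= 0.41 / sqrt(0.8742)
= 0.41 / 0.934987
r_corrected = 0.4385

0.4385


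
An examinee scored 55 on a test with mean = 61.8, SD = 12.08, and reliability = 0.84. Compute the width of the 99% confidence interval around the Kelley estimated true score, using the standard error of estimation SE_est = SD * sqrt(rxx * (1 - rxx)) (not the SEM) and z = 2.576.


True score estimate = 0.84*55 + 0.16*61.8 = 56.088
SE_est = SD * sqrt(rxx * (1 - rxx)) = 12.08 * sqrt(0.84 * 0.16) = 12.08 * sqrt(0.1344) = 4.428601
CI = T_est +/- z * SE_est, so width = 2 * z * SE_est = 2 * 2.576 * 4.428601
Width = 22.8162

22.8162


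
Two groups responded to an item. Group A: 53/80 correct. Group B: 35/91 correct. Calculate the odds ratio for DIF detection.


Odds_A = 53/27 = 1.963
Odds_B = 35/56 = 0.625
OR = Odds_A / Odds_B = 1.963 / 0.625
Exactly, OR = (53 * 56) / (27 * 35) = 2968 / 945
OR = 3.1407

3.1407


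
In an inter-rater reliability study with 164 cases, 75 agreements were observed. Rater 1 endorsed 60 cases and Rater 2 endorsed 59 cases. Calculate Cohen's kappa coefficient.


P_o = 75/164 = 0.457317
P_e = (60*59 + 104*105) / 26896 = 0.537626
kappa = (P_o - P_e) / (1 - P_e)
kappa = (0.457317 - 0.537626) / (1 - 0.537626)
kappa = -0.1737

-0.1737


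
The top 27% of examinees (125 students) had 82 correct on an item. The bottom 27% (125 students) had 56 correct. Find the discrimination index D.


p_upper = 82/125 = 0.656
p_lower = 56/125 = 0.448
D = 0.656 - 0.448 = 0.208

0.208


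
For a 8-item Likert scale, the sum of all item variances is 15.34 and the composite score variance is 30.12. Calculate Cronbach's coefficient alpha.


alpha = (k/(k-1)) * (1 - sum(si^2)/s_total^2)
= (8/7) * (1 - 15.34/30.12)
alpha = 0.5608

0.5608


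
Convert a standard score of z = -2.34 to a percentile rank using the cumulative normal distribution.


CDF(z) = 0.5 * (1 + erf(z/sqrt(2)))
erf(-1.6546) = -0.9807
CDF = 0.0096
Percentile rank = 0.0096 * 100 = 0.96

0.96


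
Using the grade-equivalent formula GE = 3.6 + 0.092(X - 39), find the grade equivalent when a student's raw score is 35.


raw - median = 35 - 39 = -4
slope * diff = 0.092 * -4 = -0.368
GE = 3.6 + -0.368
GE = 3.232

3.232


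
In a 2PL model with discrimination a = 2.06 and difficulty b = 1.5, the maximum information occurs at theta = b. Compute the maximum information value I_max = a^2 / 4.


For 2PL, max info at theta = b = 1.5
I_max = a^2 / 4 = 2.06^2 / 4
= 4.2436 / 4
I_max = 1.0609

1.0609


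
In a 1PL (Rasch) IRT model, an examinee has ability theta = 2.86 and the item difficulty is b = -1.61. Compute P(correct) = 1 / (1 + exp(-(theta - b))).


theta - b = 2.86 - -1.61 = 4.47
exp(-(theta - b)) = exp(-4.47) = 0.0114
P = 1 / (1 + 0.0114)
P = 0.9887

0.9887


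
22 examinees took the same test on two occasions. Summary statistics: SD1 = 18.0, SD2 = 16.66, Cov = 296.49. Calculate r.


r = cov(X,Y) / (SD_X * SD_Y)
r = 296.49 / (18.0 * 16.66)
r = 296.49 / 299.88
r = 0.9887

0.9887


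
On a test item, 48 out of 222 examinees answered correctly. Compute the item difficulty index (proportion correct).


Item difficulty p = number correct / total examinees
p = 48 / 222
p = 0.2162

0.2162


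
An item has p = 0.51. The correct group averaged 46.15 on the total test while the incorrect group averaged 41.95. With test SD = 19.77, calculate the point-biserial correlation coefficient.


q = 1 - p = 0.49
rpb = ((M1 - M0) / SD) * sqrt(p * q)
rpb = ((46.15 - 41.95) / 19.77) * sqrt(0.51 * 0.49)
rpb = 0.1062

0.1062


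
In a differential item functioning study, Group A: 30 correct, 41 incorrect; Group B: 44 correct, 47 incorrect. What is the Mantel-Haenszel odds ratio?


Odds_A = 30/41 = 0.7317
Odds_B = 44/47 = 0.9362
OR = Odds_A / Odds_B = 0.7317 / 0.9362
Exactly, OR = (30 * 47) / (41 * 44) = 1410 / 1804
OR = 0.7816

0.7816


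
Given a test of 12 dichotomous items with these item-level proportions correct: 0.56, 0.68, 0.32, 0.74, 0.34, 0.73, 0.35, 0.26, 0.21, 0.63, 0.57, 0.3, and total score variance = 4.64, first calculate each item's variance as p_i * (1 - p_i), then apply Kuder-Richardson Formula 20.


For each item, compute p_i * q_i:
  Item 1: 0.56 * 0.44 = 0.2464
  Item 2: 0.68 * 0.32 = 0.2176
  Item 3: 0.32 * 0.68 = 0.2176
  Item 4: 0.74 * 0.26 = 0.1924
  Item 5: 0.34 * 0.66 = 0.2244
  Item 6: 0.73 * 0.27 = 0.1971
  Item 7: 0.35 * 0.65 = 0.2275
  Item 8: 0.26 * 0.74 = 0.1924
  Item 9: 0.21 * 0.79 = 0.1659
  Item 10: 0.63 * 0.37 = 0.2331
  Item 11: 0.57 * 0.43 = 0.2451
  Item 12: 0.3 * 0.7 = 0.21
Sum(p_i * q_i) = 0.2464 + 0.2176 + 0.2176 + 0.1924 + 0.2244 + 0.1971 + 0.2275 + 0.1924 + 0.1659 + 0.2331 + 0.2451 + 0.21 = 2.5695
KR-20 = (k/(k-1)) * (1 - Sum(p_i*q_i) / Var_total)
= (12/11) * (1 - 2.5695/4.64)
= 1.0909 * 0.4462
KR-20 = 0.4868

0.4868


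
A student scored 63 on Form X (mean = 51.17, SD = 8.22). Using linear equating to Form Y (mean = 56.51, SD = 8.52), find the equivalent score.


slope = SD_Y / SD_X = 8.52 / 8.22 ~ 1.0365
intercept = mean_Y - slope * mean_X = 56.51 - (8.52 / 8.22) * 51.17 ~ 3.4725
Y = slope * X + intercept. To avoid rounding drift from the rounded slope/intercept, evaluate the equivalent form Y = mean_Y + SD_Y * (X - mean_X) / SD_X at full precision:
Y = 56.51 + 8.52 * (63 - 51.17) / 8.22
Y = 56.51 + 8.52 * 11.83 / 8.22
Y = 56.51 + 100.7916 / 8.22
Y = 56.51 + 12.2618
Y = 68.7718

68.7718


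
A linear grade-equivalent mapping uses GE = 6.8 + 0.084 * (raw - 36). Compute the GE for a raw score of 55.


raw - median = 55 - 36 = 19
slope * diff = 0.084 * 19 = 1.596
GE = 6.8 + 1.596
GE = 8.396

8.396


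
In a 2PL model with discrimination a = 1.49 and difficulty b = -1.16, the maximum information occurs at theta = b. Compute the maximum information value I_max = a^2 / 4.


For 2PL, max info at theta = b = -1.16
I_max = a^2 / 4 = 1.49^2 / 4
= 2.2201 / 4
I_max = 0.555

0.555


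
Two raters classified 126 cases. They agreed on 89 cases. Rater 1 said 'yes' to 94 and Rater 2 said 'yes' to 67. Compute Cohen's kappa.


P_o = 89/126 = 0.706349
P_e = (94*67 + 32*59) / 15876 = 0.515621
kappa = (P_o - P_e) / (1 - P_e)
kappa = (0.706349 - 0.515621) / (1 - 0.515621)
kappa = 0.3938

0.3938


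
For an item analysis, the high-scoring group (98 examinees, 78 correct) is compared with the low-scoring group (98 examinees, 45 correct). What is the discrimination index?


p_upper = 78/98 = 0.7959
p_lower = 45/98 = 0.4592
D = 0.7959 - 0.4592 = 0.3367

0.3367


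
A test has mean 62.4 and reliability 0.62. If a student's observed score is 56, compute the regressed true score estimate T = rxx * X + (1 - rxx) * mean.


T_est = rxx * X + (1 - rxx) * mean
T_est = 0.62 * 56 + 0.38 * 62.4
T_est = 34.72 + 23.712
T_est = 58.432

58.432


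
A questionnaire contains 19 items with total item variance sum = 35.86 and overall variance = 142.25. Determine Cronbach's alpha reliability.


alpha = (k/(k-1)) * (1 - sum(si^2)/s_total^2)
= (19/18) * (1 - 35.86/142.25)
alpha = 0.7895

0.7895


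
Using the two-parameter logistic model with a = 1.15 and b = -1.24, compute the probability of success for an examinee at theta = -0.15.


a*(theta - b) = 1.15 * (-0.15 - -1.24) = 1.2535
exp(-1.2535) = 0.2855
P = 1 / (1 + 0.2855)
P = 0.7779

0.7779


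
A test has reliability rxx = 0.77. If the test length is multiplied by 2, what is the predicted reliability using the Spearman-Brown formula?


r_new = (n * rxx) / (1 + (n-1) * rxx)
r_new = (2 * 0.77) / (1 + 1 * 0.77)
r_new = 1.54 / 1.77
r_new = 0.8701

0.8701


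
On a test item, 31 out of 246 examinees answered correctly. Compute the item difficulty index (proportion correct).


Item difficulty p = number correct / total examinees
p = 31 / 246
p = 0.126

0.126


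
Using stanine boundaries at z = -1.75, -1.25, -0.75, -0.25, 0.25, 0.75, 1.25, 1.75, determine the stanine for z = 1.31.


Stanine boundaries: [-1.75, -1.25, -0.75, -0.25, 0.25, 0.75, 1.25, 1.75]
z = 1.31
Check each boundary:
  z >= -1.75 -> could be stanine 2
  z >= -1.25 -> could be stanine 3
  z >= -0.75 -> could be stanine 4
  z >= -0.25 -> could be stanine 5
  z >= 0.25 -> could be stanine 6
  z >= 0.75 -> could be stanine 7
  z >= 1.25 -> could be stanine 8
  z < 1.75
Highest qualifying boundary gives stanine = 8

8


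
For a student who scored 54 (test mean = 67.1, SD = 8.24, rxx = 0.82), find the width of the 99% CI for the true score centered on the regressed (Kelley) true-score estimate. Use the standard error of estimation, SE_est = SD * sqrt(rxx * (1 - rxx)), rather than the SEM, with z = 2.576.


True score estimate = 0.82*54 + 0.18*67.1 = 56.358
SE_est = SD * sqrt(rxx * (1 - rxx)) = 8.24 * sqrt(0.82 * 0.18) = 8.24 * sqrt(0.1476) = 3.165705
CI = T_est +/- z * SE_est, so width = 2 * z * SE_est = 2 * 2.576 * 3.165705
Width = 16.3097

16.3097


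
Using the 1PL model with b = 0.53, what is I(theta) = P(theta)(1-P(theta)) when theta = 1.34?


P = 1/(1+exp(-(1.34-0.53))) = 0.6921
I = P*(1-P) = 0.6921 * 0.3079
I = 0.2131

0.2131


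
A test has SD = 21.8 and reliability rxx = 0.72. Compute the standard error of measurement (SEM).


SEM = SD * sqrt(1 - rxx)
SEM = 21.8 * sqrt(1 - 0.72)
SEM = 21.8 * sqrt(0.28) = 21.8 * 0.52915
SEM = 11.5355

11.5355


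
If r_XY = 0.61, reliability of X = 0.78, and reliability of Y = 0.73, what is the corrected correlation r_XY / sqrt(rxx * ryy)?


r_corrected = rxy / sqrt(rxx * ryy)
= 0.61 / sqrt(0.78 * 0.73)
= 0.61 / sqrt(0.5694)
= 0.61 / 0.754586
r_corrected = 0.8084

0.8084


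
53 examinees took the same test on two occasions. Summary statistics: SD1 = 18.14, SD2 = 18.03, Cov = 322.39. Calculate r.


r = cov(X,Y) / (SD_X * SD_Y)
r = 322.39 / (18.14 * 18.03)
r = 322.39 / 327.0642
r = 0.9857

0.9857


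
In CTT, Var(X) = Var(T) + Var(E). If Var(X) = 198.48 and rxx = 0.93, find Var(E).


var_true = rxx * var_obs = 0.93 * 198.48 = 184.5864
var_error = var_obs - var_true
var_error = 198.48 - 184.5864
var_error = 13.8936

13.8936


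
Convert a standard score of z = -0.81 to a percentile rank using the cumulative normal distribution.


CDF(z) = 0.5 * (1 + erf(z/sqrt(2)))
erf(-0.5728) = -0.5821
CDF = 0.209
Percentile rank = 0.209 * 100 = 20.9

20.9


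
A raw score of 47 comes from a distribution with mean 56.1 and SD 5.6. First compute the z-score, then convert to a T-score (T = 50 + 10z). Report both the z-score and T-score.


z = (X - mean) / SD = (47 - 56.1) / 5.6
z = -9.1 / 5.6
z = -1.625
T-score = T = 50 + 10z
Carry z at full precision (z = -9.1 / 5.6) into the conversion:
T-score = 50 + 10 * (-9.1 / 5.6) = 50 + -91 / 5.6
T-score = 50 + -16.25
T-score = 33.75

33.75


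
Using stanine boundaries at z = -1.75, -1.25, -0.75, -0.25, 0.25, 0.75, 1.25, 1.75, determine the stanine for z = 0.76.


Stanine boundaries: [-1.75, -1.25, -0.75, -0.25, 0.25, 0.75, 1.25, 1.75]
z = 0.76
Check each boundary:
  z >= -1.75 -> could be stanine 2
  z >= -1.25 -> could be stanine 3
  z >= -0.75 -> could be stanine 4
  z >= -0.25 -> could be stanine 5
  z >= 0.25 -> could be stanine 6
  z >= 0.75 -> could be stanine 7
  z < 1.25
  z < 1.75
Highest qualifying boundary gives stanine = 7

7


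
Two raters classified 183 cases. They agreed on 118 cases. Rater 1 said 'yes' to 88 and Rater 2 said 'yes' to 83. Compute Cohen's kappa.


P_o = 118/183 = 0.644809
P_e = (88*83 + 95*100) / 33489 = 0.501777
kappa = (P_o - P_e) / (1 - P_e)
kappa = (0.644809 - 0.501777) / (1 - 0.501777)
kappa = 0.2871

0.2871


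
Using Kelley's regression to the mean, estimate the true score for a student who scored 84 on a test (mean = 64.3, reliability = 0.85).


T_est = rxx * X + (1 - rxx) * mean
T_est = 0.85 * 84 + 0.15 * 64.3
T_est = 71.4 + 9.645
T_est = 81.045

81.045


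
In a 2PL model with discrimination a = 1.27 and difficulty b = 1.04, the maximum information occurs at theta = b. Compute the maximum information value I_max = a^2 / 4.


For 2PL, max info at theta = b = 1.04
I_max = a^2 / 4 = 1.27^2 / 4
= 1.6129 / 4
I_max = 0.4032

0.4032


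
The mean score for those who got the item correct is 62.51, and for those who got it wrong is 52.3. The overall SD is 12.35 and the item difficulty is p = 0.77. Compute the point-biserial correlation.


q = 1 - p = 0.23
rpb = ((M1 - M0) / SD) * sqrt(p * q)
rpb = ((62.51 - 52.3) / 12.35) * sqrt(0.77 * 0.23)
rpb = 0.3479

0.3479


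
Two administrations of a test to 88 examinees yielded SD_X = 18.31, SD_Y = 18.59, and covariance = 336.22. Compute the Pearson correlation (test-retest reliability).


r = cov(X,Y) / (SD_X * SD_Y)
r = 336.22 / (18.31 * 18.59)
r = 336.22 / 340.3829
r = 0.9878

0.9878


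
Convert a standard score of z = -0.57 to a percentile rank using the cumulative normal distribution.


CDF(z) = 0.5 * (1 + erf(z/sqrt(2)))
erf(-0.4031) = -0.4313
CDF = 0.2843
Percentile rank = 0.2843 * 100 = 28.43

28.43


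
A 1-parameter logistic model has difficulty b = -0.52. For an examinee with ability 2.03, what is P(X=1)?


theta - b = 2.03 - -0.52 = 2.55
exp(-(theta - b)) = exp(-2.55) = 0.0781
P = 1 / (1 + 0.0781)
P = 0.9276

0.9276


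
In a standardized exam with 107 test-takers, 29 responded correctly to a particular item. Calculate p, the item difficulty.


Item difficulty p = number correct / total examinees
p = 29 / 107
p = 0.271

0.271


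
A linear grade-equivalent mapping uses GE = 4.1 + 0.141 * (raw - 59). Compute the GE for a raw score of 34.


raw - median = 34 - 59 = -25
slope * diff = 0.141 * -25 = -3.525
GE = 4.1 + -3.525
GE = 0.575

0.575


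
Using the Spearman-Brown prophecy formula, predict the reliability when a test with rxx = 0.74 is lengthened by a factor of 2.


r_new = (n * rxx) / (1 + (n-1) * rxx)
r_new = (2 * 0.74) / (1 + 1 * 0.74)
r_new = 1.48 / 1.74
r_new = 0.8506

0.8506


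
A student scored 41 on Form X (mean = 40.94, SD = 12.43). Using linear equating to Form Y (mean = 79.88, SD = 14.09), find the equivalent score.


slope = SD_Y / SD_X = 14.09 / 12.43 ~ 1.1335
intercept = mean_Y - slope * mean_X = 79.88 - (14.09 / 12.43) * 40.94 ~ 33.4726
Y = slope * X + intercept. To avoid rounding drift from the rounded slope/intercept, evaluate the equivalent form Y = mean_Y + SD_Y * (X - mean_X) / SD_X at full precision:
Y = 79.88 + 14.09 * (41 - 40.94) / 12.43
Y = 79.88 + 14.09 * 0.06 / 12.43
Y = 79.88 + 0.8454 / 12.43
Y = 79.88 + 0.068
Y = 79.948

79.948


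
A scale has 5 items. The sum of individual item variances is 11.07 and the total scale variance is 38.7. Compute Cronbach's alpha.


alpha = (k/(k-1)) * (1 - sum(si^2)/s_total^2)
= (5/4) * (1 - 11.07/38.7)
alpha = 0.8924

0.8924


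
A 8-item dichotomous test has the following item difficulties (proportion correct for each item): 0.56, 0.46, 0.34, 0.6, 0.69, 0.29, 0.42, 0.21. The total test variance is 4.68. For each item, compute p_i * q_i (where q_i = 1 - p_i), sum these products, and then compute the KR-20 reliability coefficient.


For each item, compute p_i * q_i:
  Item 1: 0.56 * 0.44 = 0.2464
  Item 2: 0.46 * 0.54 = 0.2484
  Item 3: 0.34 * 0.66 = 0.2244
  Item 4: 0.6 * 0.4 = 0.24
  Item 5: 0.69 * 0.31 = 0.2139
  Item 6: 0.29 * 0.71 = 0.2059
  Item 7: 0.42 * 0.58 = 0.2436
  Item 8: 0.21 * 0.79 = 0.1659
Sum(p_i * q_i) = 0.2464 + 0.2484 + 0.2244 + 0.24 + 0.2139 + 0.2059 + 0.2436 + 0.1659 = 1.7885
KR-20 = (k/(k-1)) * (1 - Sum(p_i*q_i) / Var_total)
= (8/7) * (1 - 1.7885/4.68)
= 1.1429 * 0.6178
KR-20 = 0.7061

0.7061


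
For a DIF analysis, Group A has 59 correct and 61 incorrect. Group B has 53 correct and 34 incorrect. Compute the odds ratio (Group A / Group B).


Odds_A = 59/61 = 0.9672
Odds_B = 53/34 = 1.5588
OR = Odds_A / Odds_B = 0.9672 / 1.5588
Exactly, OR = (59 * 34) / (61 * 53) = 2006 / 3233
OR = 0.6205

0.6205


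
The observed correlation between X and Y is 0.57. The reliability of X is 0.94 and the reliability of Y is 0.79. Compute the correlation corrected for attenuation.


r_corrected = rxy / sqrt(rxx * ryy)
= 0.57 / sqrt(0.94 * 0.79)
= 0.57 / sqrt(0.7426)
= 0.57 / 0.861742
r_corrected = 0.6615

0.6615


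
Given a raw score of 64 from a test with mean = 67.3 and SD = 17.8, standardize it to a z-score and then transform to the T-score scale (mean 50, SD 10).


z = (X - mean) / SD = (64 - 67.3) / 17.8
z = -3.3 / 17.8
z = -0.1854
T-score = T = 50 + 10z
Carry z at full precision (z = -3.3 / 17.8) into the conversion:
T-score = 50 + 10 * (-3.3 / 17.8) = 50 + -33 / 17.8
T-score = 50 + -1.8539
T-score = 48.1461

48.1461


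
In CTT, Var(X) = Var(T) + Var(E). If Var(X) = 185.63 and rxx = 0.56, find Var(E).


var_true = rxx * var_obs = 0.56 * 185.63 = 103.9528
var_error = var_obs - var_true
var_error = 185.63 - 103.9528
var_error = 81.6772

81.6772


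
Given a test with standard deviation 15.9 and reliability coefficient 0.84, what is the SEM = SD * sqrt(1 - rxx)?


SEM = SD * sqrt(1 - rxx)
SEM = 15.9 * sqrt(1 - 0.84)
SEM = 15.9 * sqrt(0.16) = 15.9 * 0.4
SEM = 6.36

6.36


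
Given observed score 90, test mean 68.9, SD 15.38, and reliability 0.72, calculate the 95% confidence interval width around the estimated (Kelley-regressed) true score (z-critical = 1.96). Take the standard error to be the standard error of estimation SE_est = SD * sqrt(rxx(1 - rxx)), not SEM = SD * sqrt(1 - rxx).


True score estimate = 0.72*90 + 0.28*68.9 = 84.092
SE_est = SD * sqrt(rxx * (1 - rxx)) = 15.38 * sqrt(0.72 * 0.28) = 15.38 * sqrt(0.2016) = 6.905603
CI = T_est +/- z * SE_est, so width = 2 * z * SE_est = 2 * 1.96 * 6.905603
Width = 27.07

27.07


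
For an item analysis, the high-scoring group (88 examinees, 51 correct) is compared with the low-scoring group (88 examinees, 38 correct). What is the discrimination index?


p_upper = 51/88 = 0.5795
p_lower = 38/88 = 0.4318
D = 0.5795 - 0.4318 = 0.1477

0.1477


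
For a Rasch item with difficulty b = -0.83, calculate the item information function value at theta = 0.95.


P = 1/(1+exp(-(0.95--0.83))) = 0.8557
I = P*(1-P) = 0.8557 * 0.1443
I = 0.1235

0.1235


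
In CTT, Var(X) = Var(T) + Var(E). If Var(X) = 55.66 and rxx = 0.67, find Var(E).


var_true = rxx * var_obs = 0.67 * 55.66 = 37.2922
var_error = var_obs - var_true
var_error = 55.66 - 37.2922
var_error = 18.3678

18.3678


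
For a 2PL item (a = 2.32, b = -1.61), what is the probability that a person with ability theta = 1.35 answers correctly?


a*(theta - b) = 2.32 * (1.35 - -1.61) = 6.8672
exp(-6.8672) = 0.001
P = 1 / (1 + 0.001)
P = 0.999

0.999


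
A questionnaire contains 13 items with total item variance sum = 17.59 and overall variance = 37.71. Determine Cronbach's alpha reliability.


alpha = (k/(k-1)) * (1 - sum(si^2)/s_total^2)
= (13/12) * (1 - 17.59/37.71)
alpha = 0.578

0.578


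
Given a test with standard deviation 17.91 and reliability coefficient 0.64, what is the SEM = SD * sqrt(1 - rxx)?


SEM = SD * sqrt(1 - rxx)
SEM = 17.91 * sqrt(1 - 0.64)
SEM = 17.91 * sqrt(0.36) = 17.91 * 0.6
SEM = 10.746

10.746


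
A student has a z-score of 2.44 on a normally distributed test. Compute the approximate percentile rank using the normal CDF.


CDF(z) = 0.5 * (1 + erf(z/sqrt(2)))
erf(1.7253) = 0.9853
CDF = 0.9927
Percentile rank = 0.9927 * 100 = 99.27

99.27


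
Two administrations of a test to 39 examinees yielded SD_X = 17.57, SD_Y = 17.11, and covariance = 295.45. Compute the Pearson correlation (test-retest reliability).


r = cov(X,Y) / (SD_X * SD_Y)
r = 295.45 / (17.57 * 17.11)
r = 295.45 / 300.6227
r = 0.9828

0.9828


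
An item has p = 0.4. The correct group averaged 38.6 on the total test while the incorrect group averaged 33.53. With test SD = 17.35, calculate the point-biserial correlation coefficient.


q = 1 - p = 0.6
rpb = ((M1 - M0) / SD) * sqrt(p * q)
rpb = ((38.6 - 33.53) / 17.35) * sqrt(0.4 * 0.6)
rpb = 0.1432

0.1432


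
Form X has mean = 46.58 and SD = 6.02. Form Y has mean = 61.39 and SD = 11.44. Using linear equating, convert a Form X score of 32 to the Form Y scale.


slope = SD_Y / SD_X = 11.44 / 6.02 ~ 1.9003
intercept = mean_Y - slope * mean_X = 61.39 - (11.44 / 6.02) * 46.58 ~ -27.1275
Y = slope * X + intercept. To avoid rounding drift from the rounded slope/intercept, evaluate the equivalent form Y = mean_Y + SD_Y * (X - mean_X) / SD_X at full precision:
Y = 61.39 + 11.44 * (32 - 46.58) / 6.02
Y = 61.39 - 11.44 * 14.58 / 6.02
Y = 61.39 - 166.7952 / 6.02
Y = 61.39 - 27.7068
Y = 33.6832

33.6832


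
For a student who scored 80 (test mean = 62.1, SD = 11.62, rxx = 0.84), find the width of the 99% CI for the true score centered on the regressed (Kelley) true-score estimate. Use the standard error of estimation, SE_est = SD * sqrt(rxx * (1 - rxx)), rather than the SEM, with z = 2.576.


True score estimate = 0.84*80 + 0.16*62.1 = 77.136
SE_est = SD * sqrt(rxx * (1 - rxx)) = 11.62 * sqrt(0.84 * 0.16) = 11.62 * sqrt(0.1344) = 4.259962
CI = T_est +/- z * SE_est, so width = 2 * z * SE_est = 2 * 2.576 * 4.259962
Width = 21.9473

21.9473


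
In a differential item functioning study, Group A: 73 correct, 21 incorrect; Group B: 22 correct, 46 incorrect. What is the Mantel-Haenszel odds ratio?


Odds_A = 73/21 = 3.4762
Odds_B = 22/46 = 0.4783
OR = Odds_A / Odds_B = 3.4762 / 0.4783
Exactly, OR = (73 * 46) / (21 * 22) = 3358 / 462
OR = 7.2684

7.2684


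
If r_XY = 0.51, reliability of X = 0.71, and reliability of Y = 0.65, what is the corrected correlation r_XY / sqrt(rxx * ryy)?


r_corrected = rxy / sqrt(rxx * ryy)
= 0.51 / sqrt(0.71 * 0.65)
= 0.51 / sqrt(0.4615)
= 0.51 / 0.679338
r_corrected = 0.7507

0.7507


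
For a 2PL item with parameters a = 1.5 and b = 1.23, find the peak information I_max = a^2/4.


For 2PL, max info at theta = b = 1.23
I_max = a^2 / 4 = 1.5^2 / 4
= 2.25 / 4
I_max = 0.5625

0.5625


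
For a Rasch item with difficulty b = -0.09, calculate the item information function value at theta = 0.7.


P = 1/(1+exp(-(0.7--0.09))) = 0.6878
I = P*(1-P) = 0.6878 * 0.3122
I = 0.2147

0.2147


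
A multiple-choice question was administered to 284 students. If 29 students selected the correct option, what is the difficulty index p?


Item difficulty p = number correct / total examinees
p = 29 / 284
p = 0.1021

0.1021


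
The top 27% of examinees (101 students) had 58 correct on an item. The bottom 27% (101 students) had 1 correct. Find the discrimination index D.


p_upper = 58/101 = 0.5743
p_lower = 1/101 = 0.0099
D = 0.5743 - 0.0099 = 0.5644

0.5644


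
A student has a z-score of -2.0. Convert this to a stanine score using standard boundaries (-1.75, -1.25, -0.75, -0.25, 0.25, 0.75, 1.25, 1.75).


Stanine boundaries: [-1.75, -1.25, -0.75, -0.25, 0.25, 0.75, 1.25, 1.75]
z = -2.0
Check each boundary:
  z < -1.75
  z < -1.25
  z < -0.75
  z < -0.25
  z < 0.25
  z < 0.75
  z < 1.25
  z < 1.75
Highest qualifying boundary gives stanine = 1

1


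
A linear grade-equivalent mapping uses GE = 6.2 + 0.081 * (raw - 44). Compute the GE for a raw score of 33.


raw - median = 33 - 44 = -11
slope * diff = 0.081 * -11 = -0.891
GE = 6.2 + -0.891
GE = 5.309

5.309


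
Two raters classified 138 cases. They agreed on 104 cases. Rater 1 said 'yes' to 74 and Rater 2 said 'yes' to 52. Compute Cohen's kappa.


P_o = 104/138 = 0.753623
P_e = (74*52 + 64*86) / 19044 = 0.491073
kappa = (P_o - P_e) / (1 - P_e)
kappa = (0.753623 - 0.491073) / (1 - 0.491073)
kappa = 0.5159

0.5159


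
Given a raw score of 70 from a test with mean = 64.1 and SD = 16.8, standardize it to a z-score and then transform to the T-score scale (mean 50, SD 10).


z = (X - mean) / SD = (70 - 64.1) / 16.8
z = 5.9 / 16.8
z = 0.3512
T-score = T = 50 + 10z
Carry z at full precision (z = 5.9 / 16.8) into the conversion:
T-score = 50 + 10 * (5.9 / 16.8) = 50 + 59 / 16.8
T-score = 50 + 3.5119
T-score = 53.5119

53.5119


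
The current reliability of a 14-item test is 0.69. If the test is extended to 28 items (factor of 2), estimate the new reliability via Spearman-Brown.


r_new = (n * rxx) / (1 + (n-1) * rxx)
r_new = (2 * 0.69) / (1 + 1 * 0.69)
r_new = 1.38 / 1.69
r_new = 0.8166

0.8166


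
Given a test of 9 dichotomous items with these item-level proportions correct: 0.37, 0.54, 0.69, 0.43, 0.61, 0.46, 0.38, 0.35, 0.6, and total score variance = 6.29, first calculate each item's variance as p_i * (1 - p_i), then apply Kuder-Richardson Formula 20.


For each item, compute p_i * q_i:
  Item 1: 0.37 * 0.63 = 0.2331
  Item 2: 0.54 * 0.46 = 0.2484
  Item 3: 0.69 * 0.31 = 0.2139
  Item 4: 0.43 * 0.57 = 0.2451
  Item 5: 0.61 * 0.39 = 0.2379
  Item 6: 0.46 * 0.54 = 0.2484
  Item 7: 0.38 * 0.62 = 0.2356
  Item 8: 0.35 * 0.65 = 0.2275
  Item 9: 0.6 * 0.4 = 0.24
Sum(p_i * q_i) = 0.2331 + 0.2484 + 0.2139 + 0.2451 + 0.2379 + 0.2484 + 0.2356 + 0.2275 + 0.24 = 2.1299
KR-20 = (k/(k-1)) * (1 - Sum(p_i*q_i) / Var_total)
= (9/8) * (1 - 2.1299/6.29)
= 1.125 * 0.6614
KR-20 = 0.7441

0.7441


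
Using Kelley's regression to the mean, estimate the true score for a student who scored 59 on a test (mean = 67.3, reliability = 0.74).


T_est = rxx * X + (1 - rxx) * mean
T_est = 0.74 * 59 + 0.26 * 67.3
T_est = 43.66 + 17.498
T_est = 61.158

61.158


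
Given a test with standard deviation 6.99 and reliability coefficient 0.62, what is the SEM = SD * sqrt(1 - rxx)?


SEM = SD * sqrt(1 - rxx)
SEM = 6.99 * sqrt(1 - 0.62)
SEM = 6.99 * sqrt(0.38) = 6.99 * 0.616441
SEM = 4.3089

4.3089


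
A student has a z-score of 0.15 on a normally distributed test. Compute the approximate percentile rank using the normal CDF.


CDF(z) = 0.5 * (1 + erf(z/sqrt(2)))
erf(0.1061) = 0.1192
CDF = 0.5596
Percentile rank = 0.5596 * 100 = 55.96

55.96


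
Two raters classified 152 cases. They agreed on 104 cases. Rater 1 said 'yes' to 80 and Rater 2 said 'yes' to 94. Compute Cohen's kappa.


P_o = 104/152 = 0.684211
P_e = (80*94 + 72*58) / 23104 = 0.506233
kappa = (P_o - P_e) / (1 - P_e)
kappa = (0.684211 - 0.506233) / (1 - 0.506233)
kappa = 0.3604

0.3604


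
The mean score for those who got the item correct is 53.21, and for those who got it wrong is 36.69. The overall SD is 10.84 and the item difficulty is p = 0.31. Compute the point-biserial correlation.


q = 1 - p = 0.69
rpb = ((M1 - M0) / SD) * sqrt(p * q)
rpb = ((53.21 - 36.69) / 10.84) * sqrt(0.31 * 0.69)
rpb = 0.7048

0.7048


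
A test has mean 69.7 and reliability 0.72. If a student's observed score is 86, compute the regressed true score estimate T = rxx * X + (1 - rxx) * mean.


T_est = rxx * X + (1 - rxx) * mean
T_est = 0.72 * 86 + 0.28 * 69.7
T_est = 61.92 + 19.516
T_est = 81.436

81.436


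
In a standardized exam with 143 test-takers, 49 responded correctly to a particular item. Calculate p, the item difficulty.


Item difficulty p = number correct / total examinees
p = 49 / 143
p = 0.3427

0.3427


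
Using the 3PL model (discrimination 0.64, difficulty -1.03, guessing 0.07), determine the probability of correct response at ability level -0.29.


logit = 0.64*(-0.29 - -1.03) = 0.4736
P* = 1/(1 + exp(-0.4736)) = 0.6162
P = 0.07 + (1 - 0.07) * 0.6162
P = 0.6431

0.6431


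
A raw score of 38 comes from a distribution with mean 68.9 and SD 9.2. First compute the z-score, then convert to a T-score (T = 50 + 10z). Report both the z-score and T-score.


z = (X - mean) / SD = (38 - 68.9) / 9.2
z = -30.9 / 9.2
z = -3.3587
T-score = T = 50 + 10z
Carry z at full precision (z = -30.9 / 9.2) into the conversion:
T-score = 50 + 10 * (-30.9 / 9.2) = 50 + -309 / 9.2
T-score = 50 + -33.587
T-score = 16.413

16.413


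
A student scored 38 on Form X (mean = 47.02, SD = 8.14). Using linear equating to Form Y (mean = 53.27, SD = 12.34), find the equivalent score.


slope = SD_Y / SD_X = 12.34 / 8.14 ~ 1.516
intercept = mean_Y - slope * mean_X = 53.27 - (12.34 / 8.14) * 47.02 ~ -18.0109
Y = slope * X + intercept. To avoid rounding drift from the rounded slope/intercept, evaluate the equivalent form Y = mean_Y + SD_Y * (X - mean_X) / SD_X at full precision:
Y = 53.27 + 12.34 * (38 - 47.02) / 8.14
Y = 53.27 - 12.34 * 9.02 / 8.14
Y = 53.27 - 111.3068 / 8.14
Y = 53.27 - 13.6741
Y = 39.5959

39.5959


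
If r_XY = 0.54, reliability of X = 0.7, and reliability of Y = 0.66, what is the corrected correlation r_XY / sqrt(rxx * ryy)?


r_corrected = rxy / sqrt(rxx * ryy)
= 0.54 / sqrt(0.7 * 0.66)
= 0.54 / sqrt(0.462)
= 0.54 / 0.679706
r_corrected = 0.7945

0.7945


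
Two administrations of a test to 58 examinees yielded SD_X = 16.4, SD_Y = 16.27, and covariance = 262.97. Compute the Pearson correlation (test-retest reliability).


r = cov(X,Y) / (SD_X * SD_Y)
r = 262.97 / (16.4 * 16.27)
r = 262.97 / 266.828
r = 0.9855

0.9855


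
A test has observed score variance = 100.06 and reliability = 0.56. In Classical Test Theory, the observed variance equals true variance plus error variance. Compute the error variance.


var_true = rxx * var_obs = 0.56 * 100.06 = 56.0336
var_error = var_obs - var_true
var_error = 100.06 - 56.0336
var_error = 44.0264

44.0264


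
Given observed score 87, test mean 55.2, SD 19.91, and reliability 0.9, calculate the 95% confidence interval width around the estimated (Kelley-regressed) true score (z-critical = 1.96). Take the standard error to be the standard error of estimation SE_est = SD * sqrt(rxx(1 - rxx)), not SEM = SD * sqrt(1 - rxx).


True score estimate = 0.9*87 + 0.1*55.2 = 83.82
SE_est = SD * sqrt(rxx * (1 - rxx)) = 19.91 * sqrt(0.9 * 0.1) = 19.91 * sqrt(0.09) = 5.973
CI = T_est +/- z * SE_est, so width = 2 * z * SE_est = 2 * 1.96 * 5.973
Width = 23.4142

23.4142


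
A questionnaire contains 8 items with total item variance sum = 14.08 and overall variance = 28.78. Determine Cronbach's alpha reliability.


alpha = (k/(k-1)) * (1 - sum(si^2)/s_total^2)
= (8/7) * (1 - 14.08/28.78)
alpha = 0.5837

0.5837


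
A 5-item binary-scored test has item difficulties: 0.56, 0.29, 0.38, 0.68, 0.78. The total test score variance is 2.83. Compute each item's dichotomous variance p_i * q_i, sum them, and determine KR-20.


For each item, compute p_i * q_i:
  Item 1: 0.56 * 0.44 = 0.2464
  Item 2: 0.29 * 0.71 = 0.2059
  Item 3: 0.38 * 0.62 = 0.2356
  Item 4: 0.68 * 0.32 = 0.2176
  Item 5: 0.78 * 0.22 = 0.1716
Sum(p_i * q_i) = 0.2464 + 0.2059 + 0.2356 + 0.2176 + 0.1716 = 1.0771
KR-20 = (k/(k-1)) * (1 - Sum(p_i*q_i) / Var_total)
= (5/4) * (1 - 1.0771/2.83)
= 1.25 * 0.6194
KR-20 = 0.7742

0.7742


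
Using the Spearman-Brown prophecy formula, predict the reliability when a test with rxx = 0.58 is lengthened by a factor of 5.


r_new = (n * rxx) / (1 + (n-1) * rxx)
r_new = (5 * 0.58) / (1 + 4 * 0.58)
r_new = 2.9 / 3.32
r_new = 0.8735

0.8735


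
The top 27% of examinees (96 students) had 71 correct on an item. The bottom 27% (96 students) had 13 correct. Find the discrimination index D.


p_upper = 71/96 = 0.7396
p_lower = 13/96 = 0.1354
D = 0.7396 - 0.1354 = 0.6042

0.6042


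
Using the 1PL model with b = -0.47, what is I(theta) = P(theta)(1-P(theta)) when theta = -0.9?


P = 1/(1+exp(-(-0.9--0.47))) = 0.3941
I = P*(1-P) = 0.3941 * 0.6059
I = 0.2388

0.2388


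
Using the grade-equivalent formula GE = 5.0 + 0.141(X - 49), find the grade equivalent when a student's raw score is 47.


raw - median = 47 - 49 = -2
slope * diff = 0.141 * -2 = -0.282
GE = 5.0 + -0.282
GE = 4.718

4.718


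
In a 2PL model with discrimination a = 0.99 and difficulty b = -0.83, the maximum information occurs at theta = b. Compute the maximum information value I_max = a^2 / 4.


For 2PL, max info at theta = b = -0.83
I_max = a^2 / 4 = 0.99^2 / 4
= 0.9801 / 4
I_max = 0.245

0.245


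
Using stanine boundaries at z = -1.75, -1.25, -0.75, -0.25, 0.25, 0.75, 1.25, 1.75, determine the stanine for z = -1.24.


Stanine boundaries: [-1.75, -1.25, -0.75, -0.25, 0.25, 0.75, 1.25, 1.75]
z = -1.24
Check each boundary:
  z >= -1.75 -> could be stanine 2
  z >= -1.25 -> could be stanine 3
  z < -0.75
  z < -0.25
  z < 0.25
  z < 0.75
  z < 1.25
  z < 1.75
Highest qualifying boundary gives stanine = 3

3


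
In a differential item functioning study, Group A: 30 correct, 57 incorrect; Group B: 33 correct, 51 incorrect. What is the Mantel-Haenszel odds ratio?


Odds_A = 30/57 = 0.5263
Odds_B = 33/51 = 0.6471
OR = Odds_A / Odds_B = 0.5263 / 0.6471
Exactly, OR = (30 * 51) / (57 * 33) = 1530 / 1881
OR = 0.8134

0.8134
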